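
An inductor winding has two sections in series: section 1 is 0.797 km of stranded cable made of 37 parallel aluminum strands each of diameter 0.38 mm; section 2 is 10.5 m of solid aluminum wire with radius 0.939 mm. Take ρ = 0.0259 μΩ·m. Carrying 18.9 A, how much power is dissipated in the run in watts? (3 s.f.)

ρ = 0.0259 μΩ·m = 2.59×10^-8 Ω·m
Section 1: A_strand = π(1.9000e-04)² = 1.134e-07 m²; R₁ = ρL/(N·A_s) = (2.59×10^-8)(797)/(37×1.134e-07) = 4.919 Ω
Section 2: A = πr² = π(9.3900e-04 m)² = 2.770e-06 m²
R₂ = (2.59×10^-8)(10.5)/(2.770e-06) = 0.09818 Ω
R = R₁ + R₂ = 5.017 Ω
P = I²R = (18.9)² × 5.017 = 1790 W

1790 W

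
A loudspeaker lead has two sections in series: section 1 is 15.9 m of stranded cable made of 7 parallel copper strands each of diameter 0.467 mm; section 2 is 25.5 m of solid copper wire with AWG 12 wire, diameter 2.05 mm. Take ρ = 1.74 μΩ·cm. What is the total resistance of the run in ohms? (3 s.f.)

0.365 Ω

ρ = 1.74 μΩ·cm = 1.74×10^-8 Ω·m
Section 1: A_strand = π(2.3350e-04)² = 1.713e-07 m²; R₁ = ρL/(N·A_s) = (1.74×10^-8)(15.9)/(7×1.713e-07) = 0.2307 Ω
Section 2: A = π(2.05/2 mm)² = π(1.0250e-03 m)² = 3.301e-06 m²
R₂ = (1.74×10^-8)(25.5)/(3.301e-06) = 0.1344 Ω
R = R₁ + R₂ = 0.365 Ω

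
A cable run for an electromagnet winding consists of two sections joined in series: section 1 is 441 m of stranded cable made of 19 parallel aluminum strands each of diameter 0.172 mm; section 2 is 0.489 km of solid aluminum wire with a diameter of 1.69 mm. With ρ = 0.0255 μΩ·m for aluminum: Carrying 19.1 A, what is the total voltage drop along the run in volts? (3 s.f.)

ρ = 0.0255 μΩ·m = 2.55×10^-8 Ω·m
Section 1: A_strand = π(8.6000e-05)² = 2.324e-08 m²; R₁ = ρL/(N·A_s) = (2.55×10^-8)(441)/(19×2.324e-08) = 25.47 Ω
Section 2: A = π(d/2)² = π(8.4500e-04 m)² = 2.243e-06 m²
R₂ = (2.55×10^-8)(489)/(2.243e-06) = 5.559 Ω
R = R₁ + R₂ = 31.03 Ω
V = IR = 19.1 × 31.03 = 593 V

593 V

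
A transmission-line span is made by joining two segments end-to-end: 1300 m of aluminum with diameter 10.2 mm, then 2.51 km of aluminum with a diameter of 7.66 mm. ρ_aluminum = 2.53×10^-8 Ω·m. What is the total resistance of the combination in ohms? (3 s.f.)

1.78 Ω

Segment 1: A = π(d/2)² = π(5.1000e-03 m)² = 8.171e-05 m²
R₁ = ρL/A = (2.53×10^-8)(1300)/(8.171e-05) = 0.4025 Ω
Segment 2: A = π(d/2)² = π(3.8300e-03 m)² = 4.608e-05 m²
R₂ = (2.53×10^-8)(2510)/(4.608e-05) = 1.378 Ω
R = R₁ + R₂ = 1.78 Ω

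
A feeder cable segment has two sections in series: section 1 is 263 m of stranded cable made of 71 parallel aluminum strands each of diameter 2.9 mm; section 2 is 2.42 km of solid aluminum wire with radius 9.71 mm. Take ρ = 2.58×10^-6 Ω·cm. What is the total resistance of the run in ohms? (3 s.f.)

0.225 Ω

ρ = 2.58×10^-6 Ω·cm = 2.58×10^-8 Ω·m
Section 1: A_strand = π(1.4500e-03)² = 6.605e-06 m²; R₁ = ρL/(N·A_s) = (2.58×10^-8)(263)/(71×6.605e-06) = 0.01447 Ω
Section 2: A = πr² = π(9.7100e-03 m)² = 2.962e-04 m²
R₂ = (2.58×10^-8)(2420)/(2.962e-04) = 0.2108 Ω
R = R₁ + R₂ = 0.225 Ω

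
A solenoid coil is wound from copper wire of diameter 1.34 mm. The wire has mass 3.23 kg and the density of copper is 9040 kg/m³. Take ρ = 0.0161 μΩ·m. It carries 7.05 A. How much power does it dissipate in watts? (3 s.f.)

ρ = 0.0161 μΩ·m = 1.61×10^-8 Ω·m
A = π(d/2)² = π(6.7000e-04 m)² = 1.4103e-06 m²
L = m/(density·A) = 3.23/(9040×1.4103e-06) = 253.4 m
R = ρL/A = (1.61×10^-8)(253.4)/(1.4103e-06) = 2.892 Ω
P = I²R = (7.05)² × 2.892 = 144 W

144 W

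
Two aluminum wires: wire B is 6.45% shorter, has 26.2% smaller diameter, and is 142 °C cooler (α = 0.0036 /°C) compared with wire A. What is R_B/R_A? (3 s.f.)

0.840

R ∝ ρL/d² with ρ ∝ (1+αΔT), so R_B/R_A = (1 − 6.45/100) × (1 − 26.2/100)⁻² × (1 − 0.0036×142)
= 0.9355 × 1.836 × 0.4888 = 0.840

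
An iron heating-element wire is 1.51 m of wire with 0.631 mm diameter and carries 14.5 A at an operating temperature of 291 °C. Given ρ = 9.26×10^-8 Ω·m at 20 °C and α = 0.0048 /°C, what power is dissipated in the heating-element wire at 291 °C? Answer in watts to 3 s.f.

A = π(d/2)² = π(3.1550e-04 m)² = 3.127e-07 m²
R₍20₎ = ρL/A = (9.26×10^-8)(1.51)/(3.127e-07) = 0.4471 Ω
R₍291₎ = R₍20₎(1 + αΔT) = 0.4471 × (1 + 0.0048×271) = 1.029 Ω
P = I²R = (14.5)² × 1.029 = 216 W

216 W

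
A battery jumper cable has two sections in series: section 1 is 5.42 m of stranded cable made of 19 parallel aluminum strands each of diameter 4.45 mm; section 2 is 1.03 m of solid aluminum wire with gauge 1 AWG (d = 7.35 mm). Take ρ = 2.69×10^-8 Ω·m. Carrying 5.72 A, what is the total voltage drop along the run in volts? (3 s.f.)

Section 1: A_strand = π(2.2250e-03)² = 1.555e-05 m²; R₁ = ρL/(N·A_s) = (2.69×10^-8)(5.42)/(19×1.555e-05) = 4.934×10^-4 Ω
Section 2: A = π(7.35/2 mm)² = π(3.6750e-03 m)² = 4.243e-05 m²
R₂ = (2.69×10^-8)(1.03)/(4.243e-05) = 6.530×10^-4 Ω
R = R₁ + R₂ = 0.001146 Ω
V = IR = 5.72 × 0.001146 = 0.00656 V

0.00656 V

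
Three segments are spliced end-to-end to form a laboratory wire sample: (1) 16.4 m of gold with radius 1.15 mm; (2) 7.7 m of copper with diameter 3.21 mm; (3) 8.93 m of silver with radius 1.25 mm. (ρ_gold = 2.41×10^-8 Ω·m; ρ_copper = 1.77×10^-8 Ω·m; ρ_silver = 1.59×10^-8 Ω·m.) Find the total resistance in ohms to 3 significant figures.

Seg 1: A = πr² = π(1.1500e-03 m)² = 4.155e-06 m²
R_1 = (2.41×10^-8)(16.4)/(4.155e-06) = 0.09513 Ω
Seg 2: A = π(d/2)² = π(1.6050e-03 m)² = 8.093e-06 m²
R_2 = (1.77×10^-8)(7.7)/(8.093e-06) = 0.01684 Ω
Seg 3: A = πr² = π(1.2500e-03 m)² = 4.909e-06 m²
R_3 = (1.59×10^-8)(8.93)/(4.909e-06) = 0.02893 Ω
R_total = R_1 + R_2 + R_3 = 0.141 Ω

0.141 Ω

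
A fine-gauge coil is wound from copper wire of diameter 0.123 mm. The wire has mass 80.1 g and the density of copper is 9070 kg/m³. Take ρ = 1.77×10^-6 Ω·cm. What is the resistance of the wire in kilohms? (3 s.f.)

ρ = 1.77×10^-6 Ω·cm = 1.77×10^-8 Ω·m
A = π(d/2)² = π(6.1500e-05 m)² = 1.1882e-08 m²
L = m/(density·A) = 0.0801/(9070×1.1882e-08) = 743.2 m
R = ρL/A = (1.77×10^-8)(743.2)/(1.1882e-08) = 1.11 kΩ

1.11 kΩ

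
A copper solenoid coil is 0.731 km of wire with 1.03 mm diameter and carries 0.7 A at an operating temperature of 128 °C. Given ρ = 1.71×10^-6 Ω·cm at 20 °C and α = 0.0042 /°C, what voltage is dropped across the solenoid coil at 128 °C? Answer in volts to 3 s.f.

15.3 V

ρ = 1.71×10^-6 Ω·cm = 1.71×10^-8 Ω·m
A = π(d/2)² = π(5.1500e-04 m)² = 8.332e-07 m²
R₍20₎ = ρL/A = (1.71×10^-8)(731)/(8.332e-07) = 15 Ω
R₍128₎ = R₍20₎(1 + αΔT) = 15 × (1 + 0.0042×108) = 21.81 Ω
V = IR = 0.7 × 21.81 = 15.3 V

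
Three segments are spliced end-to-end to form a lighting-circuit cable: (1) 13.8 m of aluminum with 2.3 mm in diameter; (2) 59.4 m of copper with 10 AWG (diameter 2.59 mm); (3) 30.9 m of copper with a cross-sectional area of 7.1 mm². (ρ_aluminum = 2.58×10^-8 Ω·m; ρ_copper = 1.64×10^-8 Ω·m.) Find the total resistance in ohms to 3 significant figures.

0.342 Ω

Seg 1: A = π(d/2)² = π(1.1500e-03 m)² = 4.155e-06 m²
R_1 = (2.58×10^-8)(13.8)/(4.155e-06) = 0.08569 Ω
Seg 2: A = π(2.59/2 mm)² = π(1.2950e-03 m)² = 5.269e-06 m²
R_2 = (1.64×10^-8)(59.4)/(5.269e-06) = 0.1849 Ω
Seg 3: A = 7.1 mm² = 7.100e-06 m²
R_3 = (1.64×10^-8)(30.9)/(7.100e-06) = 0.07137 Ω
R_total = R_1 + R_2 + R_3 = 0.342 Ω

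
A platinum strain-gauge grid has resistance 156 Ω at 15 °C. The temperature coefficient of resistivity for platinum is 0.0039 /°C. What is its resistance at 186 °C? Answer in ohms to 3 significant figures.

260 Ω

ΔT = 186 − 15 = 171 °C
R = R₀(1 + αΔT) = 156 × (1 + 0.0039×171) = 156 × 1.667 = 260 Ω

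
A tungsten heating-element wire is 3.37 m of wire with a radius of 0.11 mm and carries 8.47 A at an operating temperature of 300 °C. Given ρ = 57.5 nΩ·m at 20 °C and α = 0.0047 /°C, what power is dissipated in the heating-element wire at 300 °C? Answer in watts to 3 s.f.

ρ = 57.5 nΩ·m = 5.75×10^-8 Ω·m
A = πr² = π(1.1000e-04 m)² = 3.801e-08 m²
R₍20₎ = ρL/A = (5.75×10^-8)(3.37)/(3.801e-08) = 5.098 Ω
R₍300₎ = R₍20₎(1 + αΔT) = 5.098 × (1 + 0.0047×280) = 11.81 Ω
P = I²R = (8.47)² × 11.81 = 847 W

847 W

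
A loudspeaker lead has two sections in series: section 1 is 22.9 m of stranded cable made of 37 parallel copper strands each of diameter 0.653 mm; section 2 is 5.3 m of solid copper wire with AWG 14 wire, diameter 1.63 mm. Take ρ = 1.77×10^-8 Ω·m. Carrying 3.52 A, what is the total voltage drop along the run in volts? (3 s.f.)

0.273 V

Section 1: A_strand = π(3.2650e-04)² = 3.349e-07 m²; R₁ = ρL/(N·A_s) = (1.77×10^-8)(22.9)/(37×3.349e-07) = 0.03271 Ω
Section 2: A = π(1.63/2 mm)² = π(8.1500e-04 m)² = 2.087e-06 m²
R₂ = (1.77×10^-8)(5.3)/(2.087e-06) = 0.04496 Ω
R = R₁ + R₂ = 0.07767 Ω
V = IR = 3.52 × 0.07767 = 0.273 V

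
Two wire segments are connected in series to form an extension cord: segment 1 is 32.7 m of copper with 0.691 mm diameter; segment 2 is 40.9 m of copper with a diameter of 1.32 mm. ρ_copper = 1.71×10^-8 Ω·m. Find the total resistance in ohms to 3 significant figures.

2.00 Ω

Segment 1: A = π(d/2)² = π(3.4550e-04 m)² = 3.750e-07 m²
R₁ = ρL/A = (1.71×10^-8)(32.7)/(3.750e-07) = 1.491 Ω
Segment 2: A = π(d/2)² = π(6.6000e-04 m)² = 1.368e-06 m²
R₂ = (1.71×10^-8)(40.9)/(1.368e-06) = 0.5111 Ω
R = R₁ + R₂ = 2.00 Ω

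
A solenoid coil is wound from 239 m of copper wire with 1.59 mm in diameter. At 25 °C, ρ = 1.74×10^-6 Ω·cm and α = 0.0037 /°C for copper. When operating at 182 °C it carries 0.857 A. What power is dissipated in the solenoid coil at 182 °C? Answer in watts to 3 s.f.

2.43 W

ρ = 1.74×10^-6 Ω·cm = 1.74×10^-8 Ω·m
A = π(d/2)² = π(7.9500e-04 m)² = 1.986e-06 m²
R₍25₎ = ρL/A = (1.74×10^-8)(239)/(1.986e-06) = 2.094 Ω
R₍182₎ = R₍25₎(1 + αΔT) = 2.094 × (1 + 0.0037×157) = 3.311 Ω
P = I²R = (0.857)² × 3.311 = 2.43 W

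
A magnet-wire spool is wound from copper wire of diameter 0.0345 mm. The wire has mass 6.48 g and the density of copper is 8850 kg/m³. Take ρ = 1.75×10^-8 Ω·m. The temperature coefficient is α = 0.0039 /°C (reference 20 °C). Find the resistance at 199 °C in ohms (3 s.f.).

A = π(d/2)² = π(1.7250e-05 m)² = 9.3482e-10 m²
L = m/(density·A) = 0.00648/(8850×9.3482e-10) = 783.3 m
R = ρL/A = (1.75×10^-8)(783.3)/(9.3482e-10) = 14660 Ω
R(199 °C) = 14660 × (1 + 0.0039×179) = 24900 Ω

24900 Ω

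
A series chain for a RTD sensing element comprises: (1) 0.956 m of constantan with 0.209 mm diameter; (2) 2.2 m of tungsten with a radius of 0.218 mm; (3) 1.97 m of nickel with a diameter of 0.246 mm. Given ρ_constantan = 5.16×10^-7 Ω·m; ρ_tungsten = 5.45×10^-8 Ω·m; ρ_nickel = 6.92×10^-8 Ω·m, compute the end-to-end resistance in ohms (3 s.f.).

Seg 1: A = π(d/2)² = π(1.0450e-04 m)² = 3.431e-08 m²
R_1 = (5.16×10^-7)(0.956)/(3.431e-08) = 14.38 Ω
Seg 2: A = πr² = π(2.1800e-04 m)² = 1.493e-07 m²
R_2 = (5.45×10^-8)(2.2)/(1.493e-07) = 0.8031 Ω
Seg 3: A = π(d/2)² = π(1.2300e-04 m)² = 4.753e-08 m²
R_3 = (6.92×10^-8)(1.97)/(4.753e-08) = 2.868 Ω
R_total = R_1 + R_2 + R_3 = 18.1 Ω

18.1 Ω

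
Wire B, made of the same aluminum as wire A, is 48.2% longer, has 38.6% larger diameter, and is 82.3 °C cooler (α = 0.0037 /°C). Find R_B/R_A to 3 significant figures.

R ∝ ρL/d² with ρ ∝ (1+αΔT), so R_B/R_A = (1 + 48.2/100) × (1 + 38.6/100)⁻² × (1 − 0.0037×82.3)
= 1.482 × 0.5206 × 0.6955 = 0.537

0.537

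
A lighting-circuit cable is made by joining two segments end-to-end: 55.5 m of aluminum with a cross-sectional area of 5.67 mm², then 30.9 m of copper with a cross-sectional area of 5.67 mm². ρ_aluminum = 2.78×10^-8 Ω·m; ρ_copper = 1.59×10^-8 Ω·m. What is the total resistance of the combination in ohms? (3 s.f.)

0.359 Ω

Segment 1: A = 5.67 mm² = 5.670e-06 m²
R₁ = ρL/A = (2.78×10^-8)(55.5)/(5.670e-06) = 0.2721 Ω
R₂ = (1.59×10^-8)(30.9)/(5.670e-06) = 0.08665 Ω
R = R₁ + R₂ = 0.359 Ω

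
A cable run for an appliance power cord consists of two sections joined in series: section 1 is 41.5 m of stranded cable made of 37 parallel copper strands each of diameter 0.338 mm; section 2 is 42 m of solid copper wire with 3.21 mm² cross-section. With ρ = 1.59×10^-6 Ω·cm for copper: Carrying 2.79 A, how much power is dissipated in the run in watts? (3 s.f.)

3.17 W

ρ = 1.59×10^-6 Ω·cm = 1.59×10^-8 Ω·m
Section 1: A_strand = π(1.6900e-04)² = 8.973e-08 m²; R₁ = ρL/(N·A_s) = (1.59×10^-8)(41.5)/(37×8.973e-08) = 0.1988 Ω
Section 2: A = 3.21 mm² = 3.210e-06 m²
R₂ = (1.59×10^-8)(42)/(3.210e-06) = 0.208 Ω
R = R₁ + R₂ = 0.4068 Ω
P = I²R = (2.79)² × 0.4068 = 3.17 W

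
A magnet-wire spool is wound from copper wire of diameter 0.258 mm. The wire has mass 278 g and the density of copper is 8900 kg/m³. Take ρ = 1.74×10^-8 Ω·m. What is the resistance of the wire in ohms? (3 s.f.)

199 Ω

A = π(d/2)² = π(1.2900e-04 m)² = 5.2279e-08 m²
L = m/(density·A) = 0.278/(8900×5.2279e-08) = 597.5 m
R = ρL/A = (1.74×10^-8)(597.5)/(5.2279e-08) = 199 Ω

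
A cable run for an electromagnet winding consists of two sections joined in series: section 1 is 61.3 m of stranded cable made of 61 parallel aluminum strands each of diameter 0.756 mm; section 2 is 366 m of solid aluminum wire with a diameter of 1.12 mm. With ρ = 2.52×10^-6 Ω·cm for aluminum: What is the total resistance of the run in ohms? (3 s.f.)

9.42 Ω

ρ = 2.52×10^-6 Ω·cm = 2.52×10^-8 Ω·m
Section 1: A_strand = π(3.7800e-04)² = 4.489e-07 m²; R₁ = ρL/(N·A_s) = (2.52×10^-8)(61.3)/(61×4.489e-07) = 0.05642 Ω
Section 2: A = π(d/2)² = π(5.6000e-04 m)² = 9.852e-07 m²
R₂ = (2.52×10^-8)(366)/(9.852e-07) = 9.362 Ω
R = R₁ + R₂ = 9.42 Ω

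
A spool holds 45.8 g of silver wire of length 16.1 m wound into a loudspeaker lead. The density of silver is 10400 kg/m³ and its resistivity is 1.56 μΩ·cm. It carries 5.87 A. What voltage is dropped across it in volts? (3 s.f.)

ρ = 1.56 μΩ·cm = 1.56×10^-8 Ω·m
A = m/(density·L) = 0.0458/(10400×16.1) = 2.7353e-07 m²
R = ρL/A = (1.56×10^-8)(16.1)/(2.7353e-07) = 0.9182 Ω
V = IR = 5.87 × 0.9182 = 5.39 V

5.39 V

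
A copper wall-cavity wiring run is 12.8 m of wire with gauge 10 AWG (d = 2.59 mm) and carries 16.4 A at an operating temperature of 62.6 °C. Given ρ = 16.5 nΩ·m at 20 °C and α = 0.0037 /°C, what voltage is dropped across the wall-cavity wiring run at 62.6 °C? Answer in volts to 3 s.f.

ρ = 16.5 nΩ·m = 1.65×10^-8 Ω·m
A = π(2.59/2 mm)² = π(1.2950e-03 m)² = 5.269e-06 m²
R₍20₎ = ρL/A = (1.65×10^-8)(12.8)/(5.269e-06) = 0.04009 Ω
R₍62.6₎ = R₍20₎(1 + αΔT) = 0.04009 × (1 + 0.0037×42.6) = 0.04641 Ω
V = IR = 16.4 × 0.04641 = 0.761 V

0.761 V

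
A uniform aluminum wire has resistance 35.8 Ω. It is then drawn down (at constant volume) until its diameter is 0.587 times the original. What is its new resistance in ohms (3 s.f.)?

302 Ω

Volume constant ⇒ L' = L/r² with r = 0.587. R' = ρL'/A' = ρ(L/r²)/(πr²d₀²/4) = R/r⁴.
R' = 8.423 × 35.8 = 302 Ω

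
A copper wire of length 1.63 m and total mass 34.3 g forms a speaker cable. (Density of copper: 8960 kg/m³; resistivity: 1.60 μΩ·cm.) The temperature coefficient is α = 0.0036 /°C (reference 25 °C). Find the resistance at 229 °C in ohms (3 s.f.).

ρ = 1.60 μΩ·cm = 1.60×10^-8 Ω·m
A = m/(density·L) = 0.0343/(8960×1.63) = 2.3485e-06 m²
R = ρL/A = (1.60×10^-8)(1.63)/(2.3485e-06) = 0.0111 Ω
R(229 °C) = 0.0111 × (1 + 0.0036×204) = 0.0193 Ω

0.0193 Ω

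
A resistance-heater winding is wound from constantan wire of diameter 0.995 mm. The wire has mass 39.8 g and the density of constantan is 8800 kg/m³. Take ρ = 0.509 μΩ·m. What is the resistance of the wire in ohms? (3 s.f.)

ρ = 0.509 μΩ·m = 5.09×10^-7 Ω·m
A = π(d/2)² = π(4.9750e-04 m)² = 7.7756e-07 m²
L = m/(density·A) = 0.0398/(8800×7.7756e-07) = 5.817 m
R = ρL/A = (5.09×10^-7)(5.817)/(7.7756e-07) = 3.81 Ω

3.81 Ω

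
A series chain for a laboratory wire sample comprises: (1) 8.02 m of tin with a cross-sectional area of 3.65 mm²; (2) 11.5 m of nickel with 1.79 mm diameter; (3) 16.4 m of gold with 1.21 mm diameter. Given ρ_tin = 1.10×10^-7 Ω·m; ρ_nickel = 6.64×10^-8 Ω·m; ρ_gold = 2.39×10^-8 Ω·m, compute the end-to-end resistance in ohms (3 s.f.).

0.886 Ω

Seg 1: A = 3.65 mm² = 3.650e-06 m²
R_1 = (1.10×10^-7)(8.02)/(3.650e-06) = 0.2417 Ω
Seg 2: A = π(d/2)² = π(8.9500e-04 m)² = 2.516e-06 m²
R_2 = (6.64×10^-8)(11.5)/(2.516e-06) = 0.3034 Ω
Seg 3: A = π(d/2)² = π(6.0500e-04 m)² = 1.150e-06 m²
R_3 = (2.39×10^-8)(16.4)/(1.150e-06) = 0.3409 Ω
R_total = R_1 + R_2 + R_3 = 0.886 Ω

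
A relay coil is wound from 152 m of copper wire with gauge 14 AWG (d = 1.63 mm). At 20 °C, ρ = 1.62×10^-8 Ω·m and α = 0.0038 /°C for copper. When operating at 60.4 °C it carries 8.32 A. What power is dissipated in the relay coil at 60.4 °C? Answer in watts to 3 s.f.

94.2 W

A = π(1.63/2 mm)² = π(8.1500e-04 m)² = 2.087e-06 m²
R₍20₎ = ρL/A = (1.62×10^-8)(152)/(2.087e-06) = 1.18 Ω
R₍60.4₎ = R₍20₎(1 + αΔT) = 1.18 × (1 + 0.0038×40.4) = 1.361 Ω
P = I²R = (8.32)² × 1.361 = 94.2 W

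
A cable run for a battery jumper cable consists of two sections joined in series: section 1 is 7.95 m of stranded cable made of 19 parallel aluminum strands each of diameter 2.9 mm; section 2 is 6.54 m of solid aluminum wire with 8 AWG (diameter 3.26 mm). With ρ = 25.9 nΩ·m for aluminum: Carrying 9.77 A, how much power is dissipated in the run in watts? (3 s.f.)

ρ = 25.9 nΩ·m = 2.59×10^-8 Ω·m
Section 1: A_strand = π(1.4500e-03)² = 6.605e-06 m²; R₁ = ρL/(N·A_s) = (2.59×10^-8)(7.95)/(19×6.605e-06) = 0.001641 Ω
Section 2: A = π(3.26/2 mm)² = π(1.6300e-03 m)² = 8.347e-06 m²
R₂ = (2.59×10^-8)(6.54)/(8.347e-06) = 0.02029 Ω
R = R₁ + R₂ = 0.02193 Ω
P = I²R = (9.77)² × 0.02193 = 2.09 W

2.09 W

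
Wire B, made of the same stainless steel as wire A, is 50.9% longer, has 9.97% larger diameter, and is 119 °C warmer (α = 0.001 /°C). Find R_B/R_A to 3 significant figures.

R ∝ ρL/d² with ρ ∝ (1+αΔT), so R_B/R_A = (1 + 50.9/100) × (1 + 9.97/100)⁻² × (1 + 0.001×119)
= 1.509 × 0.8269 × 1.119 = 1.40

1.40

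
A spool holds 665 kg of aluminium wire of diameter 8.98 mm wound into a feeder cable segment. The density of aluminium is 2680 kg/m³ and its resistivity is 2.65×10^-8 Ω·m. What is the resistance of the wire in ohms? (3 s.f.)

1.64 Ω

A = π(d/2)² = π(4.4900e-03 m)² = 6.3335e-05 m²
L = m/(density·A) = 665/(2680×6.3335e-05) = 3918 m
R = ρL/A = (2.65×10^-8)(3918)/(6.3335e-05) = 1.64 Ω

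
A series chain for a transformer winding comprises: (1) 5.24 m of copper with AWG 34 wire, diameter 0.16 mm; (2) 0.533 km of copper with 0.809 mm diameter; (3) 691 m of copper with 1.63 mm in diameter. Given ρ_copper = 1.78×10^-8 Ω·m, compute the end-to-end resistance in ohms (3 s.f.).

29.0 Ω

Seg 1: A = π(0.16/2 mm)² = π(8.0000e-05 m)² = 2.011e-08 m²
R_1 = (1.78×10^-8)(5.24)/(2.011e-08) = 4.639 Ω
Seg 2: A = π(d/2)² = π(4.0450e-04 m)² = 5.140e-07 m²
R_2 = (1.78×10^-8)(533)/(5.140e-07) = 18.46 Ω
Seg 3: A = π(d/2)² = π(8.1500e-04 m)² = 2.087e-06 m²
R_3 = (1.78×10^-8)(691)/(2.087e-06) = 5.894 Ω
R_total = R_1 + R_2 + R_3 = 29.0 Ω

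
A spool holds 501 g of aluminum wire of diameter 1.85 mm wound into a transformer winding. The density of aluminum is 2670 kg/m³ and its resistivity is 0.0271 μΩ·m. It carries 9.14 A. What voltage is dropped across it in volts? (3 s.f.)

ρ = 0.0271 μΩ·m = 2.71×10^-8 Ω·m
A = π(d/2)² = π(9.2500e-04 m)² = 2.6880e-06 m²
L = m/(density·A) = 0.501/(2670×2.6880e-06) = 69.81 m
R = ρL/A = (2.71×10^-8)(69.81)/(2.6880e-06) = 0.7038 Ω
V = IR = 9.14 × 0.7038 = 6.43 V

6.43 V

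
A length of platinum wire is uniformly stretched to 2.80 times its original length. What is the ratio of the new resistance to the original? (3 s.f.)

7.84

Volume constant ⇒ A' = A/k with k = 2.8. R' = ρ(kL)/(A/k) = k²R.
Factor = 7.84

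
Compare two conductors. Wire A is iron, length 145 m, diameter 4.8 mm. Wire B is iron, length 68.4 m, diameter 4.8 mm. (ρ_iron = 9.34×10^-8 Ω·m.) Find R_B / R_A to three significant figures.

R ∝ ρL/d², so R_B/R_A = (L_B/L_A)
= (68.4/145) = 0.472

0.472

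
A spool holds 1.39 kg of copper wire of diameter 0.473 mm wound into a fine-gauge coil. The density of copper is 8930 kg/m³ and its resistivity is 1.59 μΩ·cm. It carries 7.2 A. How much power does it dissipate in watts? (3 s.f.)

4160 W

ρ = 1.59 μΩ·cm = 1.59×10^-8 Ω·m
A = π(d/2)² = π(2.3650e-04 m)² = 1.7572e-07 m²
L = m/(density·A) = 1.39/(8930×1.7572e-07) = 885.8 m
R = ρL/A = (1.59×10^-8)(885.8)/(1.7572e-07) = 80.16 Ω
P = I²R = (7.2)² × 80.16 = 4160 W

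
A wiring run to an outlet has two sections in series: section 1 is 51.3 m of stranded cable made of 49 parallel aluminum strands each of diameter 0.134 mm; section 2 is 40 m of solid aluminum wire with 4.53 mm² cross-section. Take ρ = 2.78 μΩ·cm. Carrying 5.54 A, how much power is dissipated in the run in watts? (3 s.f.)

ρ = 2.78 μΩ·cm = 2.78×10^-8 Ω·m
Section 1: A_strand = π(6.7000e-05)² = 1.410e-08 m²; R₁ = ρL/(N·A_s) = (2.78×10^-8)(51.3)/(49×1.410e-08) = 2.064 Ω
Section 2: A = 4.53 mm² = 4.530e-06 m²
R₂ = (2.78×10^-8)(40)/(4.530e-06) = 0.2455 Ω
R = R₁ + R₂ = 2.309 Ω
P = I²R = (5.54)² × 2.309 = 70.9 W

70.9 W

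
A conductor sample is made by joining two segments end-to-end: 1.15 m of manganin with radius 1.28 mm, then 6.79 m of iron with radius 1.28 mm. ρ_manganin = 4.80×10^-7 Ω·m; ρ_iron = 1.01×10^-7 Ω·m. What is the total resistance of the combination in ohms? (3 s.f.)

Segment 1: A = πr² = π(1.2800e-03 m)² = 5.147e-06 m²
R₁ = ρL/A = (4.80×10^-7)(1.15)/(5.147e-06) = 0.1072 Ω
R₂ = (1.01×10^-7)(6.79)/(5.147e-06) = 0.1332 Ω
R = R₁ + R₂ = 0.240 Ω

0.240 Ω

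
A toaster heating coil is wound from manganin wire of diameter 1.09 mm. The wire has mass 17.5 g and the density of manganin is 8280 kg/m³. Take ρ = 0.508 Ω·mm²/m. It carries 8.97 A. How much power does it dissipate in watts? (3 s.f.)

99.2 W

ρ = 0.508 Ω·mm²/m = 5.08×10^-7 Ω·m
A = π(d/2)² = π(5.4500e-04 m)² = 9.3313e-07 m²
L = m/(density·A) = 0.0175/(8280×9.3313e-07) = 2.265 m
R = ρL/A = (5.08×10^-7)(2.265)/(9.3313e-07) = 1.233 Ω
P = I²R = (8.97)² × 1.233 = 99.2 W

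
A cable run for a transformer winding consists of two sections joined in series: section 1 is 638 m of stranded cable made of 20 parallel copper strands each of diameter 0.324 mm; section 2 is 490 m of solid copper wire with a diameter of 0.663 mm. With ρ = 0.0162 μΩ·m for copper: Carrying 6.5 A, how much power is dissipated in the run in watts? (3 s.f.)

1240 W

ρ = 0.0162 μΩ·m = 1.62×10^-8 Ω·m
Section 1: A_strand = π(1.6200e-04)² = 8.245e-08 m²; R₁ = ρL/(N·A_s) = (1.62×10^-8)(638)/(20×8.245e-08) = 6.268 Ω
Section 2: A = π(d/2)² = π(3.3150e-04 m)² = 3.452e-07 m²
R₂ = (1.62×10^-8)(490)/(3.452e-07) = 22.99 Ω
R = R₁ + R₂ = 29.26 Ω
P = I²R = (6.5)² × 29.26 = 1240 W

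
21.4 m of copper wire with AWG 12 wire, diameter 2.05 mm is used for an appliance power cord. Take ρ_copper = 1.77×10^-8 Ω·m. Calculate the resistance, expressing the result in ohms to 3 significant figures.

A = π(2.05/2 mm)² = π(1.0250e-03 m)² = 3.301e-06 m²
R = ρL/A = (1.77×10^-8)(21.4 m)/(3.301e-06 m²) = 0.115 Ω

0.115 Ω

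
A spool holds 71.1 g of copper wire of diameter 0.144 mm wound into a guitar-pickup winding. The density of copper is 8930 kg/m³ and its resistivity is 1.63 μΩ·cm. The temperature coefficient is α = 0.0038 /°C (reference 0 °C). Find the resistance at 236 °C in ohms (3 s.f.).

ρ = 1.63 μΩ·cm = 1.63×10^-8 Ω·m
A = π(d/2)² = π(7.2000e-05 m)² = 1.6286e-08 m²
L = m/(density·A) = 0.0711/(8930×1.6286e-08) = 488.9 m
R = ρL/A = (1.63×10^-8)(488.9)/(1.6286e-08) = 489.3 Ω
R(236 °C) = 489.3 × (1 + 0.0038×236) = 928 Ω

928 Ω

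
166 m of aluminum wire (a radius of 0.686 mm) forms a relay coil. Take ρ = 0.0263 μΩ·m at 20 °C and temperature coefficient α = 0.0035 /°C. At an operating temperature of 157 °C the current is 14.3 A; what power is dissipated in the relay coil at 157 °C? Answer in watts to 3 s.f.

ρ = 0.0263 μΩ·m = 2.63×10^-8 Ω·m
A = πr² = π(6.8600e-04 m)² = 1.478e-06 m²
R₍20₎ = ρL/A = (2.63×10^-8)(166)/(1.478e-06) = 2.953 Ω
R₍157₎ = R₍20₎(1 + αΔT) = 2.953 × (1 + 0.0035×137) = 4.369 Ω
P = I²R = (14.3)² × 4.369 = 893 W

893 W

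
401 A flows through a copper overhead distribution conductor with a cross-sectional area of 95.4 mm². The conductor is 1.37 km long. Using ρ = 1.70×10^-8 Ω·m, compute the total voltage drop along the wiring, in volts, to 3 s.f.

97.9 V

A = 95.4 mm² = 9.540e-05 m²
R = ρL/A = (1.70×10^-8)(1370)/(9.540e-05) = 0.2441 Ω
V = IR = 401 × 0.2441 = 97.9 V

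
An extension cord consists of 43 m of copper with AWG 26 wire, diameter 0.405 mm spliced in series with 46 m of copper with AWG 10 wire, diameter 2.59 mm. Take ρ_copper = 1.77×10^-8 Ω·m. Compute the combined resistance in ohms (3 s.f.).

Segment 1: A = π(0.405/2 mm)² = π(2.0250e-04 m)² = 1.288e-07 m²
R₁ = ρL/A = (1.77×10^-8)(43)/(1.288e-07) = 5.908 Ω
Segment 2: A = π(2.59/2 mm)² = π(1.2950e-03 m)² = 5.269e-06 m²
R₂ = (1.77×10^-8)(46)/(5.269e-06) = 0.1545 Ω
R = R₁ + R₂ = 6.06 Ω

6.06 Ω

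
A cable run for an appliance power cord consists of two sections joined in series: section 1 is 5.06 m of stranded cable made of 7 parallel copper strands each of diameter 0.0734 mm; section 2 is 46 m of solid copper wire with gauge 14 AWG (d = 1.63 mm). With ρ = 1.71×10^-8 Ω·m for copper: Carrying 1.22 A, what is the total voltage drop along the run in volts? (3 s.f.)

4.02 V

Section 1: A_strand = π(3.6700e-05)² = 4.231e-09 m²; R₁ = ρL/(N·A_s) = (1.71×10^-8)(5.06)/(7×4.231e-09) = 2.921 Ω
Section 2: A = π(1.63/2 mm)² = π(8.1500e-04 m)² = 2.087e-06 m²
R₂ = (1.71×10^-8)(46)/(2.087e-06) = 0.377 Ω
R = R₁ + R₂ = 3.298 Ω
V = IR = 1.22 × 3.298 = 4.02 V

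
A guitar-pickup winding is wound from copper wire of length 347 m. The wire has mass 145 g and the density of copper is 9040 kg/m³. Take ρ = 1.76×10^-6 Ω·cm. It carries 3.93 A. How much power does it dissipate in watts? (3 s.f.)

ρ = 1.76×10^-6 Ω·cm = 1.76×10^-8 Ω·m
A = m/(density·L) = 0.145/(9040×347) = 4.6224e-08 m²
R = ρL/A = (1.76×10^-8)(347)/(4.6224e-08) = 132.1 Ω
P = I²R = (3.93)² × 132.1 = 2040 W

2040 W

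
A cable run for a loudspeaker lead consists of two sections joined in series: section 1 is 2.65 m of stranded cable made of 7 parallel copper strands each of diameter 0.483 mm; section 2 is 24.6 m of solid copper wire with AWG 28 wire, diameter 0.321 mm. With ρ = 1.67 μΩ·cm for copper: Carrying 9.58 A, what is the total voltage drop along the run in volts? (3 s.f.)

49.0 V

ρ = 1.67 μΩ·cm = 1.67×10^-8 Ω·m
Section 1: A_strand = π(2.4150e-04)² = 1.832e-07 m²; R₁ = ρL/(N·A_s) = (1.67×10^-8)(2.65)/(7×1.832e-07) = 0.0345 Ω
Section 2: A = π(0.321/2 mm)² = π(1.6050e-04 m)² = 8.093e-08 m²
R₂ = (1.67×10^-8)(24.6)/(8.093e-08) = 5.076 Ω
R = R₁ + R₂ = 5.111 Ω
V = IR = 9.58 × 5.111 = 49.0 V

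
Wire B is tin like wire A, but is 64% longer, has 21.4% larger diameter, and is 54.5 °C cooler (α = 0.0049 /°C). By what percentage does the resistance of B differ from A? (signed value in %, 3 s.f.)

R ∝ ρL/d² with ρ ∝ (1+αΔT), so R_B/R_A = (1 + 64/100) × (1 + 21.4/100)⁻² × (1 − 0.0049×54.5)
= 1.64 × 0.6785 × 0.7329 = 0.8156
(R_B − R_A)/R_A = 0.8156 − 1 = -18.4%

-18.4%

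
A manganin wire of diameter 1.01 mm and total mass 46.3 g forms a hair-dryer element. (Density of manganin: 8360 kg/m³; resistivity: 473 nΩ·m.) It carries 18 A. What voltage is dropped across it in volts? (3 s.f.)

ρ = 473 nΩ·m = 4.73×10^-7 Ω·m
A = π(d/2)² = π(5.0500e-04 m)² = 8.0118e-07 m²
L = m/(density·A) = 0.0463/(8360×8.0118e-07) = 6.913 m
R = ρL/A = (4.73×10^-7)(6.913)/(8.0118e-07) = 4.081 Ω
V = IR = 18 × 4.081 = 73.5 V

73.5 V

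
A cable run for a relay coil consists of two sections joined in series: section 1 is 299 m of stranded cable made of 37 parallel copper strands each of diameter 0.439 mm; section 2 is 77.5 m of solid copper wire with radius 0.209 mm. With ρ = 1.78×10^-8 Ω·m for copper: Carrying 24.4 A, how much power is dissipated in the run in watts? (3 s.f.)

6550 W

Section 1: A_strand = π(2.1950e-04)² = 1.514e-07 m²; R₁ = ρL/(N·A_s) = (1.78×10^-8)(299)/(37×1.514e-07) = 0.9503 Ω
Section 2: A = πr² = π(2.0900e-04 m)² = 1.372e-07 m²
R₂ = (1.78×10^-8)(77.5)/(1.372e-07) = 10.05 Ω
R = R₁ + R₂ = 11 Ω
P = I²R = (24.4)² × 11 = 6550 W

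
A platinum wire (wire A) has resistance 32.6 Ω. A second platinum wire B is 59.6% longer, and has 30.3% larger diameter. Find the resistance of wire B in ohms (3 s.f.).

30.6 Ω

R ∝ L/d², so R_B/R_A = (1 + 59.6/100) × (1 + 30.3/100)⁻²
= 1.596 × 0.589 = 0.94
R_B = 0.94 × 32.6 = 30.6 Ω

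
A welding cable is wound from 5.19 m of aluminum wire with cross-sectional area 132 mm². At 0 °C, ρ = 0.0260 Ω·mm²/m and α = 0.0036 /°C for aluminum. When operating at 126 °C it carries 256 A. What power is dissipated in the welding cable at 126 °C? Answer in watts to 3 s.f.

ρ = 0.0260 Ω·mm²/m = 2.60×10^-8 Ω·m
A = 132 mm² = 1.320e-04 m²
R₍0₎ = ρL/A = (2.60×10^-8)(5.19)/(1.320e-04) = 0.001022 Ω
R₍126₎ = R₍0₎(1 + αΔT) = 0.001022 × (1 + 0.0036×126) = 0.001486 Ω
P = I²R = (256)² × 0.001486 = 97.4 W

97.4 W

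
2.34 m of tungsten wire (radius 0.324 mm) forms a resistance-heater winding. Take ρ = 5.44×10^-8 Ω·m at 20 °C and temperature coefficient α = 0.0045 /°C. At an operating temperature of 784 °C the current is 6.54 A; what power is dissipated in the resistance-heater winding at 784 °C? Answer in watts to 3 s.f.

A = πr² = π(3.2400e-04 m)² = 3.298e-07 m²
R₍20₎ = ρL/A = (5.44×10^-8)(2.34)/(3.298e-07) = 0.386 Ω
R₍784₎ = R₍20₎(1 + αΔT) = 0.386 × (1 + 0.0045×764) = 1.713 Ω
P = I²R = (6.54)² × 1.713 = 73.3 W

73.3 W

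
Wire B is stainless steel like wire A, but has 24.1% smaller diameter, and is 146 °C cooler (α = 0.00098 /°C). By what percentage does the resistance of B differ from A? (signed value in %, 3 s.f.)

R ∝ ρL/d² with ρ ∝ (1+αΔT), so R_B/R_A = (1 − 24.1/100)⁻² × (1 − 0.00098×146)
= 1.736 × 0.8569 = 1.488
(R_B − R_A)/R_A = 1.488 − 1 = 48.7%

48.7%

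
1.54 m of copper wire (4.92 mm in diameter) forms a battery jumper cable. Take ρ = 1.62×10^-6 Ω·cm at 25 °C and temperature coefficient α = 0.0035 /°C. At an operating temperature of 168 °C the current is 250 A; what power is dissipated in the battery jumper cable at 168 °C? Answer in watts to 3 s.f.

123 W

ρ = 1.62×10^-6 Ω·cm = 1.62×10^-8 Ω·m
A = π(d/2)² = π(2.4600e-03 m)² = 1.901e-05 m²
R₍25₎ = ρL/A = (1.62×10^-8)(1.54)/(1.901e-05) = 0.001312 Ω
R₍168₎ = R₍25₎(1 + αΔT) = 0.001312 × (1 + 0.0035×143) = 0.001969 Ω
P = I²R = (250)² × 0.001969 = 123 W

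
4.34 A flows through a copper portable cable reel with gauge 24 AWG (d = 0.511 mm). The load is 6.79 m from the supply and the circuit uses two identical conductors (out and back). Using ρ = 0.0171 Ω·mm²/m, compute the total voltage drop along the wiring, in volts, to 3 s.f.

ρ = 0.0171 Ω·mm²/m = 1.71×10^-8 Ω·m
A = π(0.511/2 mm)² = π(2.5550e-04 m)² = 2.051e-07 m²
Total conductor length (both ways) L = 2 × 6.79 = 13.58 m
R = ρL/A = (1.71×10^-8)(13.58)/(2.051e-07) = 1.132 Ω
V = IR = 4.34 × 1.132 = 4.91 V

4.91 V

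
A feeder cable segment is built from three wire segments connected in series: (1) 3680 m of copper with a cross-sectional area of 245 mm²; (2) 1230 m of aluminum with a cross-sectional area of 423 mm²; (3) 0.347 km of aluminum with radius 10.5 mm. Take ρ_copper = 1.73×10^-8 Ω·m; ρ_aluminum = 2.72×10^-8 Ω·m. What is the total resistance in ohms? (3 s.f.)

Seg 1: A = 245 mm² = 2.450e-04 m²
R_1 = (1.73×10^-8)(3680)/(2.450e-04) = 0.2599 Ω
Seg 2: A = 423 mm² = 4.230e-04 m²
R_2 = (2.72×10^-8)(1230)/(4.230e-04) = 0.07909 Ω
Seg 3: A = πr² = π(1.0500e-02 m)² = 3.464e-04 m²
R_3 = (2.72×10^-8)(347)/(3.464e-04) = 0.02725 Ω
R_total = R_1 + R_2 + R_3 = 0.366 Ω

0.366 Ω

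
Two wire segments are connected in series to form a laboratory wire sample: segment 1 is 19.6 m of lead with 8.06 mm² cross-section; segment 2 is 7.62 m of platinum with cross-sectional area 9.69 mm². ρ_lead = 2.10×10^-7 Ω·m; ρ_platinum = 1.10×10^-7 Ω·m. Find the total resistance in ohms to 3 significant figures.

Segment 1: A = 8.06 mm² = 8.060e-06 m²
R₁ = ρL/A = (2.10×10^-7)(19.6)/(8.060e-06) = 0.5107 Ω
Segment 2: A = 9.69 mm² = 9.690e-06 m²
R₂ = (1.10×10^-7)(7.62)/(9.690e-06) = 0.0865 Ω
R = R₁ + R₂ = 0.597 Ω

0.597 Ω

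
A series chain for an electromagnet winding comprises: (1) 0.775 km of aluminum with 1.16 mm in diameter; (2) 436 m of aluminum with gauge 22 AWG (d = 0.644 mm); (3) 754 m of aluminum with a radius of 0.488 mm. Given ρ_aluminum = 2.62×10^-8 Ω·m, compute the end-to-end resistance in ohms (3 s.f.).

Seg 1: A = π(d/2)² = π(5.8000e-04 m)² = 1.057e-06 m²
R_1 = (2.62×10^-8)(775)/(1.057e-06) = 19.21 Ω
Seg 2: A = π(0.644/2 mm)² = π(3.2200e-04 m)² = 3.257e-07 m²
R_2 = (2.62×10^-8)(436)/(3.257e-07) = 35.07 Ω
Seg 3: A = πr² = π(4.8800e-04 m)² = 7.482e-07 m²
R_3 = (2.62×10^-8)(754)/(7.482e-07) = 26.4 Ω
R_total = R_1 + R_2 + R_3 = 80.7 Ω

80.7 Ω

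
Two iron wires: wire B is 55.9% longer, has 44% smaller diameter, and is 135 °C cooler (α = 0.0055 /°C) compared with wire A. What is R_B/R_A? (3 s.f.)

R ∝ ρL/d² with ρ ∝ (1+αΔT), so R_B/R_A = (1 + 55.9/100) × (1 − 44/100)⁻² × (1 − 0.0055×135)
= 1.559 × 3.189 × 0.2575 = 1.28

1.28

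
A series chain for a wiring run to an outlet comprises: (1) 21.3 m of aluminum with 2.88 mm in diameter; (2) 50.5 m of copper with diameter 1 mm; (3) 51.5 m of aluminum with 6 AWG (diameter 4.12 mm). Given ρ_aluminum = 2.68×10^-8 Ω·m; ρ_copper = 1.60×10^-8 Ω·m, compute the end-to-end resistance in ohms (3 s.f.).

1.22 Ω

Seg 1: A = π(d/2)² = π(1.4400e-03 m)² = 6.514e-06 m²
R_1 = (2.68×10^-8)(21.3)/(6.514e-06) = 0.08763 Ω
Seg 2: A = π(d/2)² = π(5.0000e-04 m)² = 7.854e-07 m²
R_2 = (1.60×10^-8)(50.5)/(7.854e-07) = 1.029 Ω
Seg 3: A = π(4.12/2 mm)² = π(2.0600e-03 m)² = 1.333e-05 m²
R_3 = (2.68×10^-8)(51.5)/(1.333e-05) = 0.1035 Ω
R_total = R_1 + R_2 + R_3 = 1.22 Ω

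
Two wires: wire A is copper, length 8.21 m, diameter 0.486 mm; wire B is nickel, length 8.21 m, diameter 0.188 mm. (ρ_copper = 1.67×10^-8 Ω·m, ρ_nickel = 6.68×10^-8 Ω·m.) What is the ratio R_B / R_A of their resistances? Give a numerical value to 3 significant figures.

R ∝ ρL/d², so R_B/R_A = (ρ_B/ρ_A) × (d_A/d_B)²
= (6.68×10^-8/1.67×10^-8) × (0.486/0.188)² = 26.7

26.7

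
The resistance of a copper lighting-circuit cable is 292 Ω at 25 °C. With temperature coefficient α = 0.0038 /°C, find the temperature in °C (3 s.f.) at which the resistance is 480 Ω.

R = R₀(1 + α(T − T₀)) ⇒ T = T₀ + (R/R₀ − 1)/α
T = 25 + (480/292 − 1)/0.0038 = 25 + (0.6438)/0.0038 = 194 °C

194 °C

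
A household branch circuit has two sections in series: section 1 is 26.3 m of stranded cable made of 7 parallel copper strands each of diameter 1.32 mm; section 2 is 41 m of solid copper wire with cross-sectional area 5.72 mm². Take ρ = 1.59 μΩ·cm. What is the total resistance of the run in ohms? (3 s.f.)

0.158 Ω

ρ = 1.59 μΩ·cm = 1.59×10^-8 Ω·m
Section 1: A_strand = π(6.6000e-04)² = 1.368e-06 m²; R₁ = ρL/(N·A_s) = (1.59×10^-8)(26.3)/(7×1.368e-06) = 0.04365 Ω
Section 2: A = 5.72 mm² = 5.720e-06 m²
R₂ = (1.59×10^-8)(41)/(5.720e-06) = 0.114 Ω
R = R₁ + R₂ = 0.158 Ω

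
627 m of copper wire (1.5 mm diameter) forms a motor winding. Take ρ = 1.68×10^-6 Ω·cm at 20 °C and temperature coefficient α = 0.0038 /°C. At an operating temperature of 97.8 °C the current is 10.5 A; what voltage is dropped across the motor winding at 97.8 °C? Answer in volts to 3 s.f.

ρ = 1.68×10^-6 Ω·cm = 1.68×10^-8 Ω·m
A = π(d/2)² = π(7.5000e-04 m)² = 1.767e-06 m²
R₍20₎ = ρL/A = (1.68×10^-8)(627)/(1.767e-06) = 5.961 Ω
R₍97.8₎ = R₍20₎(1 + αΔT) = 5.961 × (1 + 0.0038×77.8) = 7.723 Ω
V = IR = 10.5 × 7.723 = 81.1 V

81.1 V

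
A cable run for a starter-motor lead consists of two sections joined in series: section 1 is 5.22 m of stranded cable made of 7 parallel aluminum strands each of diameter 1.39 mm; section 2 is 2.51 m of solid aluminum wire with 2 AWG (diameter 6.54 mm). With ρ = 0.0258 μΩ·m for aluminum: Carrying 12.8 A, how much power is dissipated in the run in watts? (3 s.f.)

2.39 W

ρ = 0.0258 μΩ·m = 2.58×10^-8 Ω·m
Section 1: A_strand = π(6.9500e-04)² = 1.517e-06 m²; R₁ = ρL/(N·A_s) = (2.58×10^-8)(5.22)/(7×1.517e-06) = 0.01268 Ω
Section 2: A = π(6.54/2 mm)² = π(3.2700e-03 m)² = 3.359e-05 m²
R₂ = (2.58×10^-8)(2.51)/(3.359e-05) = 0.001928 Ω
R = R₁ + R₂ = 0.01461 Ω
P = I²R = (12.8)² × 0.01461 = 2.39 W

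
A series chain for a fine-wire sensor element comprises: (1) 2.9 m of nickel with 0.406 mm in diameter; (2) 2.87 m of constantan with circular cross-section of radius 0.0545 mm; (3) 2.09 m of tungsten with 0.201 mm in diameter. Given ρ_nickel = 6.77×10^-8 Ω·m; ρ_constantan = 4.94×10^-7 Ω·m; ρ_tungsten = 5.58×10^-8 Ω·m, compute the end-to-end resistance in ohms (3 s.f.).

157 Ω

Seg 1: A = π(d/2)² = π(2.0300e-04 m)² = 1.295e-07 m²
R_1 = (6.77×10^-8)(2.9)/(1.295e-07) = 1.517 Ω
Seg 2: A = πr² = π(5.4500e-05 m)² = 9.331e-09 m²
R_2 = (4.94×10^-7)(2.87)/(9.331e-09) = 151.9 Ω
Seg 3: A = π(d/2)² = π(1.0050e-04 m)² = 3.173e-08 m²
R_3 = (5.58×10^-8)(2.09)/(3.173e-08) = 3.675 Ω
R_total = R_1 + R_2 + R_3 = 157 Ω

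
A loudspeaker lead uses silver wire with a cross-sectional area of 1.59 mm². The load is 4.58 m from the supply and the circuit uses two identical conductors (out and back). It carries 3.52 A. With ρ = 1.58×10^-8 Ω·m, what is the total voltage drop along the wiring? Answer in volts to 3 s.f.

0.320 V

A = 1.59 mm² = 1.590e-06 m²
Total conductor length (both ways) L = 2 × 4.58 = 9.16 m
R = ρL/A = (1.58×10^-8)(9.16)/(1.590e-06) = 0.09102 Ω
V = IR = 3.52 × 0.09102 = 0.320 V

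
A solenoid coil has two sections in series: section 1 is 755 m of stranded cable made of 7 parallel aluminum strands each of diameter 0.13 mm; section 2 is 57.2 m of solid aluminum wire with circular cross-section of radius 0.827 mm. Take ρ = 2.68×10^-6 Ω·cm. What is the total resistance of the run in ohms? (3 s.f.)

ρ = 2.68×10^-6 Ω·cm = 2.68×10^-8 Ω·m
Section 1: A_strand = π(6.5000e-05)² = 1.327e-08 m²; R₁ = ρL/(N·A_s) = (2.68×10^-8)(755)/(7×1.327e-08) = 217.8 Ω
Section 2: A = πr² = π(8.2700e-04 m)² = 2.149e-06 m²
R₂ = (2.68×10^-8)(57.2)/(2.149e-06) = 0.7135 Ω
R = R₁ + R₂ = 218 Ω

218 Ω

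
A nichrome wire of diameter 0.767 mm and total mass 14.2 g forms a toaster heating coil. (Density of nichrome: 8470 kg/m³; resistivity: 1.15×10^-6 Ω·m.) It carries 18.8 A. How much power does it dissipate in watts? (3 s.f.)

A = π(d/2)² = π(3.8350e-04 m)² = 4.6204e-07 m²
L = m/(density·A) = 0.0142/(8470×4.6204e-07) = 3.628 m
R = ρL/A = (1.15×10^-6)(3.628)/(4.6204e-07) = 9.031 Ω
P = I²R = (18.8)² × 9.031 = 3190 W

3190 W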